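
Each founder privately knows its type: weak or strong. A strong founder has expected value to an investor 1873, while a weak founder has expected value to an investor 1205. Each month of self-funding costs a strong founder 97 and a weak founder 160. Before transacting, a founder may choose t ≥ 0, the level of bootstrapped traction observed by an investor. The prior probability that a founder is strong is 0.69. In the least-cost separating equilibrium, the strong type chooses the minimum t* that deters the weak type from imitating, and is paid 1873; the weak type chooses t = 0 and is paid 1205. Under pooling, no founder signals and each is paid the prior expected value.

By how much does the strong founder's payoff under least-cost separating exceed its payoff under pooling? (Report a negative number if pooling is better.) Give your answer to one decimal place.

-197.9

Least-cost separating signal: t* solves 1205 = 1873 − 160·t*, so t* = (1873 − 1205)/160 = 4.175.
Strong type's separating payoff: 1873 − 97 × t* = 1873 − 97 × (1873 − 1205)/160 = 1873 − 64796/160 = 1468.025.
Pooling payoff: 0.69 × 1873 + 0.31 × 1205 = 1665.92.
Difference: 1468.025 − 1665.92 = -197.895, i.e. -197.9 to one decimal place.
The strong type would prefer the pooling outcome.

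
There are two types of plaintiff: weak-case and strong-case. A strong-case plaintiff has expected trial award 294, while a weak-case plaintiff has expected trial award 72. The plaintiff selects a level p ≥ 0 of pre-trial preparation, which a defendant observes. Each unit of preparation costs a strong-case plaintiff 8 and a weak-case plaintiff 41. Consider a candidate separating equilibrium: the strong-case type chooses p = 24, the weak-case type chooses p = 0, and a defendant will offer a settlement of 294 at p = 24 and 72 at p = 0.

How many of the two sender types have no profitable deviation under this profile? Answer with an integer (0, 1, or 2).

2

Strong-case type: signal → 294 − 8 × 24 = 102; deviate to 0 → 72. IC holds (102 ≥ 72).
Weak-case type: stay at 0 → 72; mimic → 294 − 41 × 24 = -690. IC holds (72 ≥ -690).
2 of 2 constraints hold, so this is a separating equilibrium.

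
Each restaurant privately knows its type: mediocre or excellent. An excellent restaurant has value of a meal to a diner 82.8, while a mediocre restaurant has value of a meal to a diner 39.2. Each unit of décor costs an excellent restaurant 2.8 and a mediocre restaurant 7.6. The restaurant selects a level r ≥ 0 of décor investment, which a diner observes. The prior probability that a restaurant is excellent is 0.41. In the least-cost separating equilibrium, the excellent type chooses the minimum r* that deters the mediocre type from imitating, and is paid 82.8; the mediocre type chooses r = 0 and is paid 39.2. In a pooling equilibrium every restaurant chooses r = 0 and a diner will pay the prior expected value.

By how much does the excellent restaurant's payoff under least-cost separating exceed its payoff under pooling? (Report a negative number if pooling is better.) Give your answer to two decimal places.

9.66

Least-cost separating signal: r* solves 39.2 = 82.8 − 7.6·r*, so r* = (82.8 − 39.2)/7.6 ≈ 5.7368.
Excellent type's separating payoff: 82.8 − 2.8 × r* = 82.8 − 2.8 × (82.8 − 39.2)/7.6 = 82.8 − 122.08/7.6 ≈ 66.7368.
Pooling payoff: 0.41 × 82.8 + 0.59 × 39.2 = 57.076.
Difference: 66.7368 − 57.076 = 9.6608, i.e. 9.66 to two decimal places.
The excellent type prefers to separate.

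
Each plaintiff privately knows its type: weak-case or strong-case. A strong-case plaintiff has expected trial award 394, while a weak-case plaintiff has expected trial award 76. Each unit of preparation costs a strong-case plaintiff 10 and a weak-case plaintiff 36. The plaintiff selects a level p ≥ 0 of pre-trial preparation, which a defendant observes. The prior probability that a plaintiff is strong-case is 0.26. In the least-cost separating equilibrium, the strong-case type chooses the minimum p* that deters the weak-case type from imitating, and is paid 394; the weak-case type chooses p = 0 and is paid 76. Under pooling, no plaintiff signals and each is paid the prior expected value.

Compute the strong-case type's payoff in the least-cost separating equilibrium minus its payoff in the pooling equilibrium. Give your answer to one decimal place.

Least-cost separating signal: p* solves 76 = 394 − 36·p*, so p* = (394 − 76)/36 ≈ 8.8333.
Strong-case type's separating payoff: 394 − 10 × p* = 394 − 10 × (394 − 76)/36 = 394 − 3180/36 ≈ 305.667.
Pooling payoff: 0.26 × 394 + 0.74 × 76 = 158.68.
Difference: 305.667 − 158.68 = 146.987, i.e. 147.0 to one decimal place.
The strong-case type prefers to separate.

147.0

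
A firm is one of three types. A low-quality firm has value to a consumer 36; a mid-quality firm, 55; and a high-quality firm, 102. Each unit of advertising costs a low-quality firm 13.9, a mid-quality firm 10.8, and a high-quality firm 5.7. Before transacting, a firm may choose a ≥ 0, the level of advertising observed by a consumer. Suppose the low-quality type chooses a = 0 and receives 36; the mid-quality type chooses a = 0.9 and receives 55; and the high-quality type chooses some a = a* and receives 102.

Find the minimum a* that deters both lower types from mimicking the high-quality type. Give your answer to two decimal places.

Low-quality type (on-path payoff 36) won't mimic when 36 ≥ 102 − 13.9·a*, i.e. a* ≥ 4.75.
Mid-quality type (on-path payoff 55 − 10.8×0.9 = 45.28) won't mimic when 45.28 ≥ 102 − 10.8·a*, i.e. a* ≥ 5.25.
Both must hold, so a* = max(4.75, 5.25) = 5.25. The mid-quality type's constraint binds.

5.25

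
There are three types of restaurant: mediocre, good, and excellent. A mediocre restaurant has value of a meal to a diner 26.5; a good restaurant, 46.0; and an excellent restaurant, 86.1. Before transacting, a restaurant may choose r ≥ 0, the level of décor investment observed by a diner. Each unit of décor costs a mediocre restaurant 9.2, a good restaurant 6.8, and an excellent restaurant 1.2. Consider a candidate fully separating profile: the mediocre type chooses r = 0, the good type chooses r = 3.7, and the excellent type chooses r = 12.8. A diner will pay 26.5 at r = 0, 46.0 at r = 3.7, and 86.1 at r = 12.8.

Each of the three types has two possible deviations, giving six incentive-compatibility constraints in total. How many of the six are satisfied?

Good (own payoff 46.0 − 6.8×3.7 = 20.84): to r=0 gives 26.5 → profitable ✗; to r=12.8 gives 86.1 − 6.8×12.8 = -0.94 → no gain ✓.
Excellent (own payoff 86.1 − 1.2×12.8 = 70.74): to r=0 gives 26.5 → no gain ✓; to r=3.7 gives 46.0 − 1.2×3.7 = 41.56 → no gain ✓.
Mediocre (own payoff 26.5): to r=3.7 gives 46.0 − 9.2×3.7 = 11.96 → no gain ✓; to r=12.8 gives 86.1 − 9.2×12.8 = -31.66 → no gain ✓.
5 of the 6 constraints hold; not an equilibrium.

5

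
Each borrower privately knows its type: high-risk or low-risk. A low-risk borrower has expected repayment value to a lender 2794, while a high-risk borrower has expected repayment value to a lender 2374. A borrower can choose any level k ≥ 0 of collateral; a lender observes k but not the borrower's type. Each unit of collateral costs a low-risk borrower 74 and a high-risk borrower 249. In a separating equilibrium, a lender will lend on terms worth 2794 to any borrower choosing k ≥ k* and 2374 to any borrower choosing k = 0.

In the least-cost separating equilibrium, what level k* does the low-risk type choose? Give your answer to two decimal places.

1.69

A high-risk borrower choosing k = 0 receives 2374.
Imitating at k* instead would pay 2794 at cost 249·k*, netting 2794 − 249·k*.
Indifference: 2374 = 2794 − 249·k*, so k* = (2794 − 2374) / 249 ≈ 1.69.
At k* the high-risk type's incentive constraint just binds; the low-risk type strictly prefers k* since its per-unit cost is lower.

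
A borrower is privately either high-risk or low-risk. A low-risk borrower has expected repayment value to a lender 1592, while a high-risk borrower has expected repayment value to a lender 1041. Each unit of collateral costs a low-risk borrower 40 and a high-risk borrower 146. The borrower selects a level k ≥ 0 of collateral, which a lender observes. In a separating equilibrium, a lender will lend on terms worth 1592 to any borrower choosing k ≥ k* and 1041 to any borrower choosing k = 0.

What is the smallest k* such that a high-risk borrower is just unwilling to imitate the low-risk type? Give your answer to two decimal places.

A high-risk borrower choosing k = 0 receives 1041.
Imitating at k* instead would pay 1592 at cost 146·k*, netting 1592 − 146·k*.
Indifference: 1041 = 1592 − 146·k*, so k* = (1592 − 1041) / 146 ≈ 3.77.
At k* the high-risk type's incentive constraint just binds; the low-risk type strictly prefers k* since its per-unit cost is lower.

3.77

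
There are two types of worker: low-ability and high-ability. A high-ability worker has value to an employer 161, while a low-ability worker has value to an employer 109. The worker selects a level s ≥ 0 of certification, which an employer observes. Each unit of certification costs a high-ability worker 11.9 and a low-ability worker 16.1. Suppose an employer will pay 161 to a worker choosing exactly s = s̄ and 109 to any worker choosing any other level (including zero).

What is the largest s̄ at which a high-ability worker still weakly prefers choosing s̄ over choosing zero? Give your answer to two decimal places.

4.37

Choosing s̄ yields the high-ability type 161 − 11.9·s̄; choosing zero yields 109.
The high-ability type is indifferent at 161 − 11.9·s̄ = 109, i.e. s̄ = (161 − 109) / 11.9 ≈ 4.37.
For any s̄ above 4.37 the high-ability type would rather pool at zero, so separation collapses.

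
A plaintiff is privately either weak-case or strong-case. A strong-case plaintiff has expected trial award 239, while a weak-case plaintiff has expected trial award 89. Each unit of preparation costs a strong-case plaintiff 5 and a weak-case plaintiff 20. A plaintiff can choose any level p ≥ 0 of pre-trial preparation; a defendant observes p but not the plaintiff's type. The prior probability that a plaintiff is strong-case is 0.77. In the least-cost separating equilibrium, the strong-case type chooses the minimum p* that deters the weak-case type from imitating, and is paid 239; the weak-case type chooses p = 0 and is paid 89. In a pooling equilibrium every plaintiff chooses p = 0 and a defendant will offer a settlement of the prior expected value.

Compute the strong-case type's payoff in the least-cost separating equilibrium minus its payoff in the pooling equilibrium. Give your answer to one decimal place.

-3.0

Least-cost separating signal: p* solves 89 = 239 − 20·p*, so p* = (239 − 89)/20 = 7.5.
Strong-case type's separating payoff: 239 − 5 × p* = 239 − 5 × (239 − 89)/20 = 239 − 750/20 = 201.5.
Pooling payoff: 0.77 × 239 + 0.23 × 89 = 204.5.
Difference: 201.5 − 204.5 = -3.0.
The strong-case type would prefer the pooling outcome.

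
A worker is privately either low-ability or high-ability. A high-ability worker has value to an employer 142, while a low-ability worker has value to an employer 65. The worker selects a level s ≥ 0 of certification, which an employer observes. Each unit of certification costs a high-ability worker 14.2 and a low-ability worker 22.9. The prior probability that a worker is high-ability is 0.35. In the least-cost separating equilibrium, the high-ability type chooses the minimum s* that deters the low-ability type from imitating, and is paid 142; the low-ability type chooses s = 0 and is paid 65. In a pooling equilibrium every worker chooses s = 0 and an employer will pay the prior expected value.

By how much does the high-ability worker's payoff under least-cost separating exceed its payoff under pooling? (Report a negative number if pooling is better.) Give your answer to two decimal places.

2.30

Least-cost separating signal: s* solves 65 = 142 − 22.9·s*, so s* = (142 − 65)/22.9 ≈ 3.3624.
High-ability type's separating payoff: 142 − 14.2 × s* = 142 − 14.2 × (142 − 65)/22.9 = 142 − 1093.4/22.9 ≈ 94.2533.
Pooling payoff: 0.35 × 142 + 0.65 × 65 = 91.95.
Difference: 94.2533 − 91.95 = 2.3033, i.e. 2.30 to two decimal places.
The high-ability type prefers to separate.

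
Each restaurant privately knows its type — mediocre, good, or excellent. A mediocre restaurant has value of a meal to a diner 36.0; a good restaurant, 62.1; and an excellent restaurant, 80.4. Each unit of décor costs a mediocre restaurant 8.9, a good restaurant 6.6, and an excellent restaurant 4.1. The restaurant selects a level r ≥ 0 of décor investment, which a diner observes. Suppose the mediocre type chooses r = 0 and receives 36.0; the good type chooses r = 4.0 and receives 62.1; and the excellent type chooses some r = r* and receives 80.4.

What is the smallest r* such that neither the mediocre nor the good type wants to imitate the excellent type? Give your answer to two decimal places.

6.77

Mediocre type (on-path payoff 36.0) won't mimic when 36.0 ≥ 80.4 − 8.9·r*, i.e. r* ≥ 4.99.
Good type (on-path payoff 62.1 − 6.6×4.0 = 35.7) won't mimic when 35.7 ≥ 80.4 − 6.6·r*, i.e. r* ≥ 6.77.
Both must hold, so r* = max(4.99, 6.77) = 6.77. The good type's constraint binds.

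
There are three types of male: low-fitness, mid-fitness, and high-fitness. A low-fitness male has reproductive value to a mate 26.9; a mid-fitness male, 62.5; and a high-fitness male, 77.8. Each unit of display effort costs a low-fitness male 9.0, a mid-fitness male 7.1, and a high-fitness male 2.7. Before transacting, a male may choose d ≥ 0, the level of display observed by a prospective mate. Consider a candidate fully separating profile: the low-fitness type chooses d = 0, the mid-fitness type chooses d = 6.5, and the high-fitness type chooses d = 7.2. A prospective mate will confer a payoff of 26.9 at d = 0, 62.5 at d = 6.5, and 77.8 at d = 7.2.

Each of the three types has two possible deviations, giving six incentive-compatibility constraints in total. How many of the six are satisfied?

4

Low-fitness (own payoff 26.9): to d=6.5 gives 62.5 − 9.0×6.5 = 4 → no gain ✓; to d=7.2 gives 77.8 − 9.0×7.2 = 13 → no gain ✓.
Mid-fitness (own payoff 62.5 − 7.1×6.5 = 16.35): to d=0 gives 26.9 → profitable ✗; to d=7.2 gives 77.8 − 7.1×7.2 = 26.68 → profitable ✗.
High-fitness (own payoff 77.8 − 2.7×7.2 = 58.36): to d=0 gives 26.9 → no gain ✓; to d=6.5 gives 62.5 − 2.7×6.5 = 44.95 → no gain ✓.
4 of the 6 constraints hold; not an equilibrium.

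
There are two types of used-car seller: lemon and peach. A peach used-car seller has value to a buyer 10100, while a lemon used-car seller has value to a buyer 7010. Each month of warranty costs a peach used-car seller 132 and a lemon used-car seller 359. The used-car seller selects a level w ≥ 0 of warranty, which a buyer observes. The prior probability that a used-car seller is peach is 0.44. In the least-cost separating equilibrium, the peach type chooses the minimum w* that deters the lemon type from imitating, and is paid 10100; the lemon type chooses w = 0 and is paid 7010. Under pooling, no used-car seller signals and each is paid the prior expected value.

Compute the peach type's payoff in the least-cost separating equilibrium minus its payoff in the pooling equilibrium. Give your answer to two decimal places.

594.24

Least-cost separating signal: w* solves 7010 = 10100 − 359·w*, so w* = (10100 − 7010)/359 ≈ 8.6072.
Peach type's separating payoff: 10100 − 132 × w* = 10100 − 132 × (10100 − 7010)/359 = 10100 − 407880/359 ≈ 8963.8440.
Pooling payoff: 0.44 × 10100 + 0.56 × 7010 = 8369.6.
Difference: 8963.8440 − 8369.6 = 594.244, i.e. 594.24 to two decimal places.
The peach type prefers to separate.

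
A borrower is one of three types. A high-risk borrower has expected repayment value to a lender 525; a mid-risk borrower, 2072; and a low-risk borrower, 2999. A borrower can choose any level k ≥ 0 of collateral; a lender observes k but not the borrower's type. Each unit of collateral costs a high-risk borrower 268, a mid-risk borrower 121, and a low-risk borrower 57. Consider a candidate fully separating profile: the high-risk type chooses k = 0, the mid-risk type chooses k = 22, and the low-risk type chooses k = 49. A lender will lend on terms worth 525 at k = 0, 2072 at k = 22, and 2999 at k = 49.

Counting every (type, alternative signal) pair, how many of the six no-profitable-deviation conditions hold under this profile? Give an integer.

3

Low-risk (own payoff 2999 − 57×49 = 206): to k=0 gives 525 → profitable ✗; to k=22 gives 2072 − 57×22 = 818 → profitable ✗.
Mid-risk (own payoff 2072 − 121×22 = -590): to k=0 gives 525 → profitable ✗; to k=49 gives 2999 − 121×49 = -2930 → no gain ✓.
High-risk (own payoff 525): to k=22 gives 2072 − 268×22 = -3824 → no gain ✓; to k=49 gives 2999 − 268×49 = -10133 → no gain ✓.
3 of the 6 constraints hold; not an equilibrium.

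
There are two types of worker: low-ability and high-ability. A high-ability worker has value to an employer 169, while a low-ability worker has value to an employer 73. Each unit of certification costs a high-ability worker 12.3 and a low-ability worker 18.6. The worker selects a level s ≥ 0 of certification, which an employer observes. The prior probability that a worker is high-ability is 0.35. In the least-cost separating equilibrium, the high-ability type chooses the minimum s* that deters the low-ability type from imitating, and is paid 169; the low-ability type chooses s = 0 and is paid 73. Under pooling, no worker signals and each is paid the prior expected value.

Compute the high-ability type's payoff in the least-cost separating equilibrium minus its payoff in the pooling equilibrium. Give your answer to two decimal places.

Least-cost separating signal: s* solves 73 = 169 − 18.6·s*, so s* = (169 − 73)/18.6 ≈ 5.1613.
High-ability type's separating payoff: 169 − 12.3 × s* = 169 − 12.3 × (169 − 73)/18.6 = 169 − 1180.8/18.6 ≈ 105.5161.
Pooling payoff: 0.35 × 169 + 0.65 × 73 = 106.6.
Difference: 105.5161 − 106.6 = -1.0839, i.e. -1.08 to two decimal places.
The high-ability type would prefer the pooling outcome.

-1.08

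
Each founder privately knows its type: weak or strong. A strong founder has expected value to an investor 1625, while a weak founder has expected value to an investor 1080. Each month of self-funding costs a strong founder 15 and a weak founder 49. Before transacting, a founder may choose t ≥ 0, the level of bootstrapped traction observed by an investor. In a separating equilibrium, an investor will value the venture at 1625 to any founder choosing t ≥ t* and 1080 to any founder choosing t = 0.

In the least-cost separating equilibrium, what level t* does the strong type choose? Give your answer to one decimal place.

A weak founder choosing t = 0 receives 1080.
Imitating at t* instead would pay 1625 at cost 49·t*, netting 1625 − 49·t*.
Indifference: 1080 = 1625 − 49·t*, so t* = (1625 − 1080) / 49 ≈ 11.1.
This is the weak type's binding incentive-compatibility constraint; any t ≥ 11.1 sustains separation on that side.

11.1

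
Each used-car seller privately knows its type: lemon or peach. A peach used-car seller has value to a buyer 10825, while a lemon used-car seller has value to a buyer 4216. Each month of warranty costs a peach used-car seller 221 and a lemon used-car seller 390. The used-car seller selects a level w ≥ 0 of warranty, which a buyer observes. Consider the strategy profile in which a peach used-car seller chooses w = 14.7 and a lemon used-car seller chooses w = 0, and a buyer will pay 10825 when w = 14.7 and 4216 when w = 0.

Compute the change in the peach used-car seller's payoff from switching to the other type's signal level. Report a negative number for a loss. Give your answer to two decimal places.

-3360.30

Playing w = 14.7 the peach used-car seller receives 10825 − 221 × 14.7 = 7576.3.
Deviating to w = 0 yields 4216 instead.
Gain from deviating: 4216 − 7576.3 = -3360.30.
The gain is negative, so the peach type's incentive-compatibility constraint is satisfied.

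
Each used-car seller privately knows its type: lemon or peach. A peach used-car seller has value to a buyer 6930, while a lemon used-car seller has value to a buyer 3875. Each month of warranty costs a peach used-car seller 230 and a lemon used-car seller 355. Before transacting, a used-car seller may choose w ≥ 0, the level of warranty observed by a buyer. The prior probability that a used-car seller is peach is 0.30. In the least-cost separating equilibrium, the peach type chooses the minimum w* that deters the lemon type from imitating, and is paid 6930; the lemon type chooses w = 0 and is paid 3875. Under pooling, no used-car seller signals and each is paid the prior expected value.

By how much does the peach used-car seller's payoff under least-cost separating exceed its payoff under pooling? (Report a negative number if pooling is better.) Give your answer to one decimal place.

159.2

Least-cost separating signal: w* solves 3875 = 6930 − 355·w*, so w* = (6930 − 3875)/355 ≈ 8.6056.
Peach type's separating payoff: 6930 − 230 × w* = 6930 − 230 × (6930 − 3875)/355 = 6930 − 702650/355 ≈ 4950.704.
Pooling payoff: 0.30 × 6930 + 0.70 × 3875 = 4791.5.
Difference: 4950.704 − 4791.5 = 159.204, i.e. 159.2 to one decimal place.
The peach type prefers to separate.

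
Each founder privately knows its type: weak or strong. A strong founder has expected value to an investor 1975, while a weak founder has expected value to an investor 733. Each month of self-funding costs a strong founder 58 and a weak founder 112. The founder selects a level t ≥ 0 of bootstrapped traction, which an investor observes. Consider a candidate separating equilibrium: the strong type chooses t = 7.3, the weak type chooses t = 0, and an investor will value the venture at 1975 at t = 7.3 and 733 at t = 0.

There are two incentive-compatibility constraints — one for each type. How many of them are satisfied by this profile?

1

Weak type: stay at 0 → 733; mimic → 1975 − 112 × 7.3 = 1157.4. IC fails (733 < 1157.4).
Strong type: signal → 1975 − 58 × 7.3 = 1551.6; deviate to 0 → 733. IC holds (1551.6 ≥ 733).
1 of 2 constraints hold, so this profile is not an equilibrium.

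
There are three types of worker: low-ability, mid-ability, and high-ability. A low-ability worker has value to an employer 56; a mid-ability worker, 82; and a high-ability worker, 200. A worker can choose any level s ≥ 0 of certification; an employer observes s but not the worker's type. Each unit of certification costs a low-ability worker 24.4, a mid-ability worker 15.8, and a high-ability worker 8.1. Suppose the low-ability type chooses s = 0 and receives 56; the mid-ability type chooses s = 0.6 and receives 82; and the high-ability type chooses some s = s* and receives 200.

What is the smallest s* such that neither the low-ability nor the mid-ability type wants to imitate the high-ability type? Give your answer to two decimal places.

Mid-ability type (on-path payoff 82 − 15.8×0.6 = 72.52) won't mimic when 72.52 ≥ 200 − 15.8·s*, i.e. s* ≥ 8.07.
Low-ability type (on-path payoff 56) won't mimic when 56 ≥ 200 − 24.4·s*, i.e. s* ≥ 5.90.
Both must hold, so s* = max(5.90, 8.07) = 8.07. The mid-ability type's constraint binds.

8.07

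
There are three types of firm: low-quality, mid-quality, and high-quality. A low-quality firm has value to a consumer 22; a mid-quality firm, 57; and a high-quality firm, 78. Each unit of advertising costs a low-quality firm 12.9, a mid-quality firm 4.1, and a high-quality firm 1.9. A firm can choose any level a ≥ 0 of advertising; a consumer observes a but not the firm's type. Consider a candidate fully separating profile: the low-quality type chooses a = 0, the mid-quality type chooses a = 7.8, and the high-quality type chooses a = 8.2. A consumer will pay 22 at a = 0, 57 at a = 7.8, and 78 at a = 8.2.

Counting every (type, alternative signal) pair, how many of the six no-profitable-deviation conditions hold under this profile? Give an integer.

5

Low-quality (own payoff 22): to a=7.8 gives 57 − 12.9×7.8 = -43.62 → no gain ✓; to a=8.2 gives 78 − 12.9×8.2 = -27.78 → no gain ✓.
High-quality (own payoff 78 − 1.9×8.2 = 62.42): to a=0 gives 22 → no gain ✓; to a=7.8 gives 57 − 1.9×7.8 = 42.18 → no gain ✓.
Mid-quality (own payoff 57 − 4.1×7.8 = 25.02): to a=0 gives 22 → no gain ✓; to a=8.2 gives 78 − 4.1×8.2 = 44.38 → profitable ✗.
5 of the 6 constraints hold; not an equilibrium.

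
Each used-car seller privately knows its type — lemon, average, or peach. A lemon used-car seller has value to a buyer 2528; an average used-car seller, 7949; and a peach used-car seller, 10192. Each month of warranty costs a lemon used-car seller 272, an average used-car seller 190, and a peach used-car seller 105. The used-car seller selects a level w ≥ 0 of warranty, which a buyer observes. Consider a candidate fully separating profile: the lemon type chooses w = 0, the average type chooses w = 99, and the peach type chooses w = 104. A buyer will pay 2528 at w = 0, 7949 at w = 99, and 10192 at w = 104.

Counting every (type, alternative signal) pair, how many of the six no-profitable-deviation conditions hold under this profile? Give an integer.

Lemon (own payoff 2528): to w=99 gives 7949 − 272×99 = -18979 → no gain ✓; to w=104 gives 10192 − 272×104 = -18096 → no gain ✓.
Average (own payoff 7949 − 190×99 = -10861): to w=0 gives 2528 → profitable ✗; to w=104 gives 10192 − 190×104 = -9568 → profitable ✗.
Peach (own payoff 10192 − 105×104 = -728): to w=0 gives 2528 → profitable ✗; to w=99 gives 7949 − 105×99 = -2446 → no gain ✓.
3 of the 6 constraints hold; not an equilibrium.

3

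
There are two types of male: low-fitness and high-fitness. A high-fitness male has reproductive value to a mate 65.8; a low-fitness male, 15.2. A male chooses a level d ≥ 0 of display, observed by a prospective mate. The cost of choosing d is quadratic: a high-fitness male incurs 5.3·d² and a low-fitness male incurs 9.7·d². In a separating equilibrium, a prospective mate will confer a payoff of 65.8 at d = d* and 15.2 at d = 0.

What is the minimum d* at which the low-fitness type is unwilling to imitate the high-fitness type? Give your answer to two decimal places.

The low-fitness type at d = 0 receives 15.2; imitating at d* yields 65.8 − 9.7·d*².
Indifference: 15.2 = 65.8 − 9.7·d*², so d*² = (65.8 − 15.2) / 9.7 ≈ 5.2165.
d* = √5.2165 ≈ 2.28.

2.28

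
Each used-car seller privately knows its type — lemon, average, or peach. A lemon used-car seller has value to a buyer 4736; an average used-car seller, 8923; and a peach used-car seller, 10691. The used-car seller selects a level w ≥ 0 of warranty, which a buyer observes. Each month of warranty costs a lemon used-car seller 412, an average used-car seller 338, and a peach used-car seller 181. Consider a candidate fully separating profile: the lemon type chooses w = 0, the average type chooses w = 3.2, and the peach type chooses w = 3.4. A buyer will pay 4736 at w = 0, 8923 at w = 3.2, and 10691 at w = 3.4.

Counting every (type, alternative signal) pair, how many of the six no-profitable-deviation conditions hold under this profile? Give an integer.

Lemon (own payoff 4736): to w=3.2 gives 8923 − 412×3.2 = 7604.6 → profitable ✗; to w=3.4 gives 10691 − 412×3.4 = 9290.2 → profitable ✗.
Average (own payoff 8923 − 338×3.2 = 7841.4): to w=0 gives 4736 → no gain ✓; to w=3.4 gives 10691 − 338×3.4 = 9541.8 → profitable ✗.
Peach (own payoff 10691 − 181×3.4 = 10075.6): to w=0 gives 4736 → no gain ✓; to w=3.2 gives 8923 − 181×3.2 = 8343.8 → no gain ✓.
3 of the 6 constraints hold; not an equilibrium.

3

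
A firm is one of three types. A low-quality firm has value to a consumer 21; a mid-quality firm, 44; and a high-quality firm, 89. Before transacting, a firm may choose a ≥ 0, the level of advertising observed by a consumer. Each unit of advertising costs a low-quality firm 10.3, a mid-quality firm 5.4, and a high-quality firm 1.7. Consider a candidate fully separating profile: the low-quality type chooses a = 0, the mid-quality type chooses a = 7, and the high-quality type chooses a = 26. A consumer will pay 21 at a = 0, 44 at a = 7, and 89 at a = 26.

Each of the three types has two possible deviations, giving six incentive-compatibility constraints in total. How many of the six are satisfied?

5

High-quality (own payoff 89 − 1.7×26 = 44.8): to a=0 gives 21 → no gain ✓; to a=7 gives 44 − 1.7×7 = 32.1 → no gain ✓.
Mid-quality (own payoff 44 − 5.4×7 = 6.2): to a=0 gives 21 → profitable ✗; to a=26 gives 89 − 5.4×26 = -51.4 → no gain ✓.
Low-quality (own payoff 21): to a=7 gives 44 − 10.3×7 = -28.1 → no gain ✓; to a=26 gives 89 − 10.3×26 = -178.8 → no gain ✓.
5 of the 6 constraints hold; not an equilibrium.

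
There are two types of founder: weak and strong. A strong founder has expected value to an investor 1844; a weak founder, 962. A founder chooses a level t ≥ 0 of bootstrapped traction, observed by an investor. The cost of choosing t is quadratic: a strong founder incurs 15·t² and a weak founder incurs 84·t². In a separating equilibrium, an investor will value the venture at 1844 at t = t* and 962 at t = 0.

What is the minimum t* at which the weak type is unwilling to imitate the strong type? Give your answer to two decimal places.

The weak type at t = 0 receives 962; imitating at t* yields 1844 − 84·t*².
Indifference: 962 = 1844 − 84·t*², so t*² = (1844 − 962) / 84 = 10.5.
t* = √10.5 ≈ 3.24.

3.24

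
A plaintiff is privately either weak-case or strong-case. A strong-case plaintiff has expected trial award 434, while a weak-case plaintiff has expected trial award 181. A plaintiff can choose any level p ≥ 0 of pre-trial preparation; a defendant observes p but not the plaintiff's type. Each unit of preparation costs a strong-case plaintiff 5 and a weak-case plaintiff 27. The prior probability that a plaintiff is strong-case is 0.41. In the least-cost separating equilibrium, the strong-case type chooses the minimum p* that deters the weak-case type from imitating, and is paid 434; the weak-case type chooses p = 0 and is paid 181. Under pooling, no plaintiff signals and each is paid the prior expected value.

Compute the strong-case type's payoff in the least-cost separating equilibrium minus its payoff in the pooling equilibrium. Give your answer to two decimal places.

102.42

Least-cost separating signal: p* solves 181 = 434 − 27·p*, so p* = (434 − 181)/27 ≈ 9.3704.
Strong-case type's separating payoff: 434 − 5 × p* = 434 − 5 × (434 − 181)/27 = 434 − 1265/27 ≈ 387.1481.
Pooling payoff: 0.41 × 434 + 0.59 × 181 = 284.73.
Difference: 387.1481 − 284.73 = 102.4181, i.e. 102.42 to two decimal places.
The strong-case type prefers to separate.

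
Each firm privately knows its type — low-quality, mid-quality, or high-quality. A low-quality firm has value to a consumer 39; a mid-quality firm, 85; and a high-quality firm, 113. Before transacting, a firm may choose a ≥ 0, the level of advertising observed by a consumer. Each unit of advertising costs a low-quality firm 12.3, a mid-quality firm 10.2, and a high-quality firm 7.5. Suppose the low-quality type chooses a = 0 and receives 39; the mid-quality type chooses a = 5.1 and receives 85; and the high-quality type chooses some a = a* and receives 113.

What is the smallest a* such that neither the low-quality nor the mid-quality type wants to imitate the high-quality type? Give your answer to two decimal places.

Mid-quality type (on-path payoff 85 − 10.2×5.1 = 32.98) won't mimic when 32.98 ≥ 113 − 10.2·a*, i.e. a* ≥ 7.85.
Low-quality type (on-path payoff 39) won't mimic when 39 ≥ 113 − 12.3·a*, i.e. a* ≥ 6.02.
Both must hold, so a* = max(6.02, 7.85) = 7.85. The mid-quality type's constraint binds.

7.85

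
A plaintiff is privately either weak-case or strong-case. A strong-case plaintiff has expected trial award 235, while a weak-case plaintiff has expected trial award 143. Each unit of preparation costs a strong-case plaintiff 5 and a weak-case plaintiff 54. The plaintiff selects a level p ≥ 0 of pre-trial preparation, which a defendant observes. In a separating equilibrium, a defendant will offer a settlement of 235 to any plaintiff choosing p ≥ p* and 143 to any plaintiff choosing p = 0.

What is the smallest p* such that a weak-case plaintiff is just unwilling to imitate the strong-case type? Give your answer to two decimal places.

A weak-case plaintiff choosing p = 0 receives 143.
Imitating at p* instead would pay 235 at cost 54·p*, netting 235 − 54·p*.
Indifference: 143 = 235 − 54·p*, so p* = (235 − 143) / 54 ≈ 1.70.
At p* the weak-case type's incentive constraint just binds; the strong-case type strictly prefers p* since its per-unit cost is lower.

1.70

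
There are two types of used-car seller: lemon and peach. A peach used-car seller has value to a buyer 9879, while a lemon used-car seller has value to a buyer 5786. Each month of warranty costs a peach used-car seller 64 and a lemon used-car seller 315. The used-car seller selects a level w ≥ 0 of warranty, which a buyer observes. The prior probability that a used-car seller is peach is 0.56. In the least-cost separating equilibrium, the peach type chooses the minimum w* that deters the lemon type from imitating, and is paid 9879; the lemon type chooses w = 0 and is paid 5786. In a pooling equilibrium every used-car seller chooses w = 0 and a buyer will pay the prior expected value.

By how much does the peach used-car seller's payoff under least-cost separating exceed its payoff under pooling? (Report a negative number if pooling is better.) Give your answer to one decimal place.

969.3

Least-cost separating signal: w* solves 5786 = 9879 − 315·w*, so w* = (9879 − 5786)/315 ≈ 12.9937.
Peach type's separating payoff: 9879 − 64 × w* = 9879 − 64 × (9879 − 5786)/315 = 9879 − 261952/315 ≈ 9047.406.
Pooling payoff: 0.56 × 9879 + 0.44 × 5786 = 8078.08.
Difference: 9047.406 − 8078.08 = 969.326, i.e. 969.3 to one decimal place.
The peach type prefers to separate.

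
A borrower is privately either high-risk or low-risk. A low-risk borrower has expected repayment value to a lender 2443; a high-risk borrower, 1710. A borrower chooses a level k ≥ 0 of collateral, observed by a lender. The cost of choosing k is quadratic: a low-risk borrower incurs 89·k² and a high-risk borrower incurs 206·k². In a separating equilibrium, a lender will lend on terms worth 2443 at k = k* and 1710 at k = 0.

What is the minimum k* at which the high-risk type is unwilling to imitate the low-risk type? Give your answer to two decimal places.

The high-risk type at k = 0 receives 1710; imitating at k* yields 2443 − 206·k*².
Indifference: 1710 = 2443 − 206·k*², so k*² = (2443 − 1710) / 206 ≈ 3.5583.
k* = √3.5583 ≈ 1.89.

1.89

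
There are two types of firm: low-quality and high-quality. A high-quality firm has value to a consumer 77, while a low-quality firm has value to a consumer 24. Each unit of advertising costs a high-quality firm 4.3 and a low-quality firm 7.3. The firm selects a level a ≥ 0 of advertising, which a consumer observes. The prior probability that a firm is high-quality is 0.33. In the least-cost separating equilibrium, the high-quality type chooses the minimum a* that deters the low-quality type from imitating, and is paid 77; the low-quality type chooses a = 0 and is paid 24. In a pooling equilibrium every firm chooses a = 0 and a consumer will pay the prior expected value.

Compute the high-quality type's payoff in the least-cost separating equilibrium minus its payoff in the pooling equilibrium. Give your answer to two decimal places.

4.29

Least-cost separating signal: a* solves 24 = 77 − 7.3·a*, so a* = (77 − 24)/7.3 ≈ 7.2603.
High-quality type's separating payoff: 77 − 4.3 × a* = 77 − 4.3 × (77 − 24)/7.3 = 77 − 227.9/7.3 ≈ 45.7808.
Pooling payoff: 0.33 × 77 + 0.67 × 24 = 41.49.
Difference: 45.7808 − 41.49 = 4.2908, i.e. 4.29 to two decimal places.
The high-quality type prefers to separate.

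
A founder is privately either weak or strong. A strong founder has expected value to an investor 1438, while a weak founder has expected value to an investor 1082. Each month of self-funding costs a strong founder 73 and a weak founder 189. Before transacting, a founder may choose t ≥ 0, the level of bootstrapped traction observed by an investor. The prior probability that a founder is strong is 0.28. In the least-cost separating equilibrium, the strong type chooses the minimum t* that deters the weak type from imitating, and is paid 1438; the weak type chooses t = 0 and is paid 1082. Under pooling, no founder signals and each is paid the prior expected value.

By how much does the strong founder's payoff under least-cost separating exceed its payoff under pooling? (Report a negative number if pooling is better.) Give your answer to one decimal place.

Least-cost separating signal: t* solves 1082 = 1438 − 189·t*, so t* = (1438 − 1082)/189 ≈ 1.8836.
Strong type's separating payoff: 1438 − 73 × t* = 1438 − 73 × (1438 − 1082)/189 = 1438 − 25988/189 ≈ 1300.497.
Pooling payoff: 0.28 × 1438 + 0.72 × 1082 = 1181.68.
Difference: 1300.497 − 1181.68 = 118.817, i.e. 118.8 to one decimal place.
The strong type prefers to separate.

118.8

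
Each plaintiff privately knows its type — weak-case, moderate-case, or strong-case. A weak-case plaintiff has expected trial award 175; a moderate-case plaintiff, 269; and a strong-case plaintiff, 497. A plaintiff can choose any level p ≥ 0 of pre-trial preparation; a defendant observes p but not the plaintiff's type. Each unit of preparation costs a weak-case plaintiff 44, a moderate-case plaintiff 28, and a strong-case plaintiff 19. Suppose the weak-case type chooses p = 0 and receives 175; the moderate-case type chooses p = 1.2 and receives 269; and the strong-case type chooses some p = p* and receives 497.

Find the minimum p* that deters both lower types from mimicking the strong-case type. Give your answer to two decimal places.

Weak-case type (on-path payoff 175) won't mimic when 175 ≥ 497 − 44·p*, i.e. p* ≥ 7.32.
Moderate-case type (on-path payoff 269 − 28×1.2 = 235.4) won't mimic when 235.4 ≥ 497 − 28·p*, i.e. p* ≥ 9.34.
Both must hold, so p* = max(7.32, 9.34) = 9.34. The moderate-case type's constraint binds.

9.34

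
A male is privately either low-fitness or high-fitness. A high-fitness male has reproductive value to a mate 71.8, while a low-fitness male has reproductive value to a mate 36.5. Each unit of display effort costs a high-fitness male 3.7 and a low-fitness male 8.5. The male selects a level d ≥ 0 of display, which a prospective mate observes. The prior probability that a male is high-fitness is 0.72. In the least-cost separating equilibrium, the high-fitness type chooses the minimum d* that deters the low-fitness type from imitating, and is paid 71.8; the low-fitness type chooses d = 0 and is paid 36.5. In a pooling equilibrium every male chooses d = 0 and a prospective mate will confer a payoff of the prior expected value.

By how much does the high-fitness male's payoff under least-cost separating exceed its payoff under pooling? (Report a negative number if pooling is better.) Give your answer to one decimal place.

Least-cost separating signal: d* solves 36.5 = 71.8 − 8.5·d*, so d* = (71.8 − 36.5)/8.5 ≈ 4.1529.
High-fitness type's separating payoff: 71.8 − 3.7 × d* = 71.8 − 3.7 × (71.8 − 36.5)/8.5 = 71.8 − 130.61/8.5 ≈ 56.434.
Pooling payoff: 0.72 × 71.8 + 0.28 × 36.5 = 61.916.
Difference: 56.434 − 61.916 = -5.482, i.e. -5.5 to one decimal place.
The high-fitness type would prefer the pooling outcome.

-5.5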